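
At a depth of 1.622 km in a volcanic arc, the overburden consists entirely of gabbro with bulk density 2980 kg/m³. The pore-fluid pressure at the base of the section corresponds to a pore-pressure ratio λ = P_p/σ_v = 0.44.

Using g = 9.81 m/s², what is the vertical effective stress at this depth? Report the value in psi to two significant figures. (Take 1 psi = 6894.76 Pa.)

Overburden (lithostatic) stress σ_v:
gabbro: 2980 kg/m³ × 9.81 m/s² × 1622 m = 4.742×10^7 Pa = 47.42 MPa
Pore pressure P_p = λ·σ_v = 0.44 × 47.42 MPa = 20.86 MPa
Effective stress σ' = σ_v − P_p = 47.42 − 20.86 = 26.554 MPa = 3851.3 psi

3900 psi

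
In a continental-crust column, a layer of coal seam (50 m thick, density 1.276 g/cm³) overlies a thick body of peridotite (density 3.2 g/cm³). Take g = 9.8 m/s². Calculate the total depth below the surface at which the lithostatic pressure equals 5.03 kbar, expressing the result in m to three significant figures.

16100 m

Pressure at base of upper layers: 1276×9.8×50 = 6.252×10^5 Pa = 6.252×10^-3 kbar
Remaining pressure to be supplied by peridotite: 5.030×10^8 − 6.252×10^5 = 5.024×10^8 Pa
Additional depth in peridotite = 5.024×10^8 Pa / (3200 kg/m³ × 9.8 m/s²) = 16020 m
Total depth = 50 m + 16020 m = 16070 m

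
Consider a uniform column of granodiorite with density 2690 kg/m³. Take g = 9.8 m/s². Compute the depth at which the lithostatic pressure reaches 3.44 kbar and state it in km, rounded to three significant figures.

h = P/(ρg) = 3.44 kbar / (2690 kg/m³ × 9.8 m/s²) = 3.440×10^8 Pa / 26362 Pa/m = 13049 m
= 13.049 km

13.0 km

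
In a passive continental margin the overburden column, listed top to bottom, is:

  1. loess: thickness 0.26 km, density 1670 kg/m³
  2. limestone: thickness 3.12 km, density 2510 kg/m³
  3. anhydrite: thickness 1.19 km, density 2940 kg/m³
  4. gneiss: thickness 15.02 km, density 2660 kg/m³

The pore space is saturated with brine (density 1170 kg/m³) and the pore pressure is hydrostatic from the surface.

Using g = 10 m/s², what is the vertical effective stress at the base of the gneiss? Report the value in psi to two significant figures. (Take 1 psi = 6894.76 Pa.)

42000 psi

Overburden (lithostatic) stress σ_v:
loess: 1670 kg/m³ × 10 m/s² × 260 m = 4.342×10^6 Pa = 4.342 MPa
limestone: 2510 kg/m³ × 10 m/s² × 3120 m = 7.831×10^7 Pa = 78.31 MPa
anhydrite: 2940 kg/m³ × 10 m/s² × 1190 m = 3.499×10^7 Pa = 34.99 MPa
gneiss: 2660 kg/m³ × 10 m/s² × 15020 m = 3.995×10^8 Pa = 399.5 MPa
Total = 4.342 + 78.31 + 34.99 + 399.5 = 517.17 MPa
Pore pressure P_p = 1170 kg/m³ × 10 m/s² × 19590 m = 2.292×10^8 Pa = 229.2 MPa
Effective stress σ' = σ_v − P_p = 517.2 − 229.2 = 287.97 MPa = 41766 psi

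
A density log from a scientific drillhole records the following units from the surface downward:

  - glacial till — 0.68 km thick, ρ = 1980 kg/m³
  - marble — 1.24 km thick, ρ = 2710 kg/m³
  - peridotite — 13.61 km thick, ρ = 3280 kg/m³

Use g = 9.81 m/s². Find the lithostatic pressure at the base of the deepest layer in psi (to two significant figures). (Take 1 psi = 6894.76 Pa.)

70000 psi

glacial till: 1980 kg/m³ × 9.81 m/s² × 680 m = 1.321×10^7 Pa = 1916 psi
marble: 2710 kg/m³ × 9.81 m/s² × 1240 m = 3.297×10^7 Pa = 4781 psi
peridotite: 3280 kg/m³ × 9.81 m/s² × 13610 m = 4.379×10^8 Pa = 63516 psi
Total = 1916 + 4781 + 63516 = 70213 psi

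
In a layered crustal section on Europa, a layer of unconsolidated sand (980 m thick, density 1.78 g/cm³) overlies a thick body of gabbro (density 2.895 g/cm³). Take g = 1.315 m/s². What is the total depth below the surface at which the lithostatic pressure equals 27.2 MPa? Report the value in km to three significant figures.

7.52 km

Pressure at base of upper layers: 1780×1.315×980 = 2.294×10^6 Pa = 2.294 MPa
Remaining pressure to be supplied by gabbro: 2.720×10^7 − 2.294×10^6 = 2.491×10^7 Pa
Additional depth in gabbro = 2.491×10^7 Pa / (2895 kg/m³ × 1.315 m/s²) = 6542.3 m
Total depth = 980 m + 6542.3 m = 7522.3 m
= 7.5223 km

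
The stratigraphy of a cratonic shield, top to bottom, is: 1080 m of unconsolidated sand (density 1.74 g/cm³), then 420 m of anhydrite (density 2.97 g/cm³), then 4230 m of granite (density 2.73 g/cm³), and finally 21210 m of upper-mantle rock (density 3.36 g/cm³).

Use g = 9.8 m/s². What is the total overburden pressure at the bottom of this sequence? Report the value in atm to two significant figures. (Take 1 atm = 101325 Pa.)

unconsolidated sand: 1740 kg/m³ × 9.8 m/s² × 1080 m = 1.842×10^7 Pa = 181.8 atm
anhydrite: 2970 kg/m³ × 9.8 m/s² × 420 m = 1.222×10^7 Pa = 120.6 atm
granite: 2730 kg/m³ × 9.8 m/s² × 4230 m = 1.132×10^8 Pa = 1117 atm
upper-mantle rock: 3360 kg/m³ × 9.8 m/s² × 21210 m = 6.984×10^8 Pa = 6893 atm
Total = 181.8 + 120.6 + 1117 + 6893 = 8312.0 atm

8300 atm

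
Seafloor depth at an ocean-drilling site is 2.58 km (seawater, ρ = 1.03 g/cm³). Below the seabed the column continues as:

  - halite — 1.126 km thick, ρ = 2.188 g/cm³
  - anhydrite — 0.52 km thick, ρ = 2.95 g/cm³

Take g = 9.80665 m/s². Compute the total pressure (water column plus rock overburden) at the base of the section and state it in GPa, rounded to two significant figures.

0.065 GPa

seawater: 1030 kg/m³ × 9.80665 m/s² × 2580 m = 2.606×10^7 Pa = 0.02606 GPa
halite: 2188 kg/m³ × 9.80665 m/s² × 1126 m = 2.416×10^7 Pa = 0.02416 GPa
anhydrite: 2950 kg/m³ × 9.80665 m/s² × 520 m = 1.504×10^7 Pa = 0.01504 GPa
Total = 0.02606 + 0.02416 + 0.01504 = 0.065264 GPa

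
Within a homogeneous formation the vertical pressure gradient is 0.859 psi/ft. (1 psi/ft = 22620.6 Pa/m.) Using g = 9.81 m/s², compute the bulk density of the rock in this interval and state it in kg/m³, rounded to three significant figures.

1980 kg/m³

ρ = (dP/dz)/g = 0.859 psi/ft / 9.81 m/s² = 19431 Pa/m / 9.81 m/s² = 1980.7 kg/m³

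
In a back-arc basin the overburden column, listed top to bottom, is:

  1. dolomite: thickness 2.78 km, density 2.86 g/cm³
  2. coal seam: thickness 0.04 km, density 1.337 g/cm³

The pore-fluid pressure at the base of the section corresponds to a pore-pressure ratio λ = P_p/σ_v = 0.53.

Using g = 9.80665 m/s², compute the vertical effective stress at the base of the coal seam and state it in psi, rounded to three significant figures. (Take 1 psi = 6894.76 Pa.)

5350 psi

Overburden (lithostatic) stress σ_v:
dolomite: 2860 kg/m³ × 9.80665 m/s² × 2780 m = 7.797×10^7 Pa = 77.97 MPa
coal seam: 1337 kg/m³ × 9.80665 m/s² × 40 m = 5.245×10^5 Pa = 0.5245 MPa
Total = 77.97 + 0.5245 = 78.495 MPa
Pore pressure P_p = λ·σ_v = 0.53 × 78.50 MPa = 41.60 MPa
Effective stress σ' = σ_v − P_p = 78.50 − 41.60 = 36.893 MPa = 5350.8 psi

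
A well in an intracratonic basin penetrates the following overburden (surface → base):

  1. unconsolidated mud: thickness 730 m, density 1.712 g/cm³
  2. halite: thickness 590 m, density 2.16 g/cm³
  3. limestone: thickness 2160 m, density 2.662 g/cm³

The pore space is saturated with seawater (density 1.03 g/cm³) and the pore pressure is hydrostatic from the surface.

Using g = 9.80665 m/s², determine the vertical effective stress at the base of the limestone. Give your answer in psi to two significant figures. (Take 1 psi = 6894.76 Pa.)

6700 psi

Overburden (lithostatic) stress σ_v:
unconsolidated mud: 1712 kg/m³ × 9.80665 m/s² × 730 m = 1.226×10^7 Pa = 12.26 MPa
halite: 2160 kg/m³ × 9.80665 m/s² × 590 m = 1.250×10^7 Pa = 12.50 MPa
limestone: 2662 kg/m³ × 9.80665 m/s² × 2160 m = 5.639×10^7 Pa = 56.39 MPa
Total = 12.26 + 12.50 + 56.39 = 81.141 MPa
Pore pressure P_p = 1030 kg/m³ × 9.80665 m/s² × 3480 m = 3.515×10^7 Pa = 35.15 MPa
Effective stress σ' = σ_v − P_p = 81.14 − 35.15 = 45.990 MPa = 6670.3 psi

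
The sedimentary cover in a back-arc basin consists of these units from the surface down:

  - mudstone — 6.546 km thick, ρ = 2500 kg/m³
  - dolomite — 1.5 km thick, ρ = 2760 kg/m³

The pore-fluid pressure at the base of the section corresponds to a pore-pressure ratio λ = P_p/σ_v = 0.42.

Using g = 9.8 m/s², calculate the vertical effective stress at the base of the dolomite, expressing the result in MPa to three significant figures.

117 MPa

Overburden (lithostatic) stress σ_v:
mudstone: 2500 kg/m³ × 9.8 m/s² × 6546 m = 1.604×10^8 Pa = 160.4 MPa
dolomite: 2760 kg/m³ × 9.8 m/s² × 1500 m = 4.057×10^7 Pa = 40.57 MPa
Total = 160.4 + 40.57 = 200.95 MPa
Pore pressure P_p = λ·σ_v = 0.42 × 200.9 MPa = 84.40 MPa
Effective stress σ' = σ_v − P_p = 200.9 − 84.40 = 116.55 MPa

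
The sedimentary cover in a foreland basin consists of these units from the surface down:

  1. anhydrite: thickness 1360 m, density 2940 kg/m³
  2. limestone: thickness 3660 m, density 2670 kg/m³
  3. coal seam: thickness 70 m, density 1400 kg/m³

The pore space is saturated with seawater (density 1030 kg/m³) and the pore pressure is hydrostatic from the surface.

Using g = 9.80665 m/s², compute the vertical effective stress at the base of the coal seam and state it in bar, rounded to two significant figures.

850 bar

Overburden (lithostatic) stress σ_v:
anhydrite: 2940 kg/m³ × 9.80665 m/s² × 1360 m = 3.921×10^7 Pa = 39.21 MPa
limestone: 2670 kg/m³ × 9.80665 m/s² × 3660 m = 9.583×10^7 Pa = 95.83 MPa
coal seam: 1400 kg/m³ × 9.80665 m/s² × 70 m = 9.611×10^5 Pa = 0.9611 MPa
Total = 39.21 + 95.83 + 0.9611 = 136.00 MPa
Pore pressure P_p = 1030 kg/m³ × 9.80665 m/s² × 5090 m = 5.141×10^7 Pa = 51.41 MPa
Effective stress σ' = σ_v − P_p = 136.0 − 51.41 = 84.591 MPa = 845.91 bar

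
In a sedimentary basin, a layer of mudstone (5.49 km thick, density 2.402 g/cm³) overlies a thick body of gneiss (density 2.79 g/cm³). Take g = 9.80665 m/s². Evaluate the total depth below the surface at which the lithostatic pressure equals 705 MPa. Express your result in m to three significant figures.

Pressure at base of upper layers: 2402×9.80665×5490 = 1.293×10^8 Pa = 129.3 MPa
Remaining pressure to be supplied by gneiss: 7.050×10^8 − 1.293×10^8 = 5.757×10^8 Pa
Additional depth in gneiss = 5.757×10^8 Pa / (2790 kg/m³ × 9.80665 m/s²) = 21041 m
Total depth = 5490 m + 21041 m = 26531 m

26500 m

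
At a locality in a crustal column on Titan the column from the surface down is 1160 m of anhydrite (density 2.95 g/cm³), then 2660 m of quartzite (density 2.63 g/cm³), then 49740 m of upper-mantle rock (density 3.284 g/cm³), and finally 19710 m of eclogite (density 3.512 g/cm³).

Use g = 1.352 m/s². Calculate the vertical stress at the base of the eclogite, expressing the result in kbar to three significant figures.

3.29 kbar

anhydrite: 2950 kg/m³ × 1.352 m/s² × 1160 m = 4.627×10^6 Pa = 0.04627 kbar
quartzite: 2630 kg/m³ × 1.352 m/s² × 2660 m = 9.458×10^6 Pa = 0.09458 kbar
upper-mantle rock: 3284 kg/m³ × 1.352 m/s² × 49740 m = 2.208×10^8 Pa = 2.208 kbar
eclogite: 3512 kg/m³ × 1.352 m/s² × 19710 m = 9.359×10^7 Pa = 0.9359 kbar
Total = 0.04627 + 0.09458 + 2.208 + 0.9359 = 3.2852 kbar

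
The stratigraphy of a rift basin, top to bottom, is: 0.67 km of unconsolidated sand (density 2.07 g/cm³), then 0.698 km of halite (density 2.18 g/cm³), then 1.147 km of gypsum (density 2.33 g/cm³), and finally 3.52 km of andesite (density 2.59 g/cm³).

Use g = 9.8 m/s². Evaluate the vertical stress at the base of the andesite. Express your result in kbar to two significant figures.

unconsolidated sand: 2070 kg/m³ × 9.8 m/s² × 670 m = 1.359×10^7 Pa = 0.1359 kbar
halite: 2180 kg/m³ × 9.8 m/s² × 698 m = 1.491×10^7 Pa = 0.1491 kbar
gypsum: 2330 kg/m³ × 9.8 m/s² × 1147 m = 2.619×10^7 Pa = 0.2619 kbar
andesite: 2590 kg/m³ × 9.8 m/s² × 3520 m = 8.934×10^7 Pa = 0.8934 kbar
Total = 0.1359 + 0.1491 + 0.2619 + 0.8934 = 1.4404 kbar

1.4 kbar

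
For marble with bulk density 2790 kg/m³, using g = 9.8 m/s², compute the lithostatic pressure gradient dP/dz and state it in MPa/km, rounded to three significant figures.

27.3 MPa/km

dP/dz = ρg = 2790 kg/m³ × 9.8 m/s² = 27342 Pa/m
= 27342 Pa/m × (1 MPa/km / 1000.0 Pa/m) = 27.342 MPa/km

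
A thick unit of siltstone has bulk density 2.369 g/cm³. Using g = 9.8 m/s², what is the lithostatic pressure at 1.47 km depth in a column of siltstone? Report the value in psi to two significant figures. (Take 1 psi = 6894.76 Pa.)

4900 psi

siltstone: 2369 kg/m³ × 9.8 m/s² × 1470 m = 3.413×10^7 Pa = 4950 psi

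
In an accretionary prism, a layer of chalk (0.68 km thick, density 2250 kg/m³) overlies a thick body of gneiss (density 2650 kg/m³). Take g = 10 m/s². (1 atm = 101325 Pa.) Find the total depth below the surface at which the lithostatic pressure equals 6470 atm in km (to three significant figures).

Pressure at base of upper layers: 2250×10×680 = 1.530×10^7 Pa = 151.0 atm
Remaining pressure to be supplied by gneiss: 6.556×10^8 − 1.530×10^7 = 6.403×10^8 Pa
Additional depth in gneiss = 6.403×10^8 Pa / (2650 kg/m³ × 10 m/s²) = 24161 m
Total depth = 680 m + 24161 m = 24841 m
= 24.841 km

24.8 km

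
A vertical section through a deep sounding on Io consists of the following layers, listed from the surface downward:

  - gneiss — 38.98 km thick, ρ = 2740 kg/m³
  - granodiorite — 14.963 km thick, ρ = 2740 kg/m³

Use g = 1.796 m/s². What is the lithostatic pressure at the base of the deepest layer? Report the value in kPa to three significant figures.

gneiss: 2740 kg/m³ × 1.796 m/s² × 38980 m = 1.918×10^8 Pa = 1.918×10^5 kPa
granodiorite: 2740 kg/m³ × 1.796 m/s² × 14963 m = 7.363×10^7 Pa = 73634 kPa
Total = 1.918×10^5 + 73634 = 2.6546×10^5 kPa

265000 kPa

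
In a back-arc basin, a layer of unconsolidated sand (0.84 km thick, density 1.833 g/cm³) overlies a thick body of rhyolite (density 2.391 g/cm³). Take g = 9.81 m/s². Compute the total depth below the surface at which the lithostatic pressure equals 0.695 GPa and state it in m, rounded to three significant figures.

29800 m

Pressure at base of upper layers: 1833×9.81×840 = 1.510×10^7 Pa = 0.01510 GPa
Remaining pressure to be supplied by rhyolite: 6.950×10^8 − 1.510×10^7 = 6.799×10^8 Pa
Additional depth in rhyolite = 6.799×10^8 Pa / (2391 kg/m³ × 9.81 m/s²) = 28986 m
Total depth = 840 m + 28986 m = 29826 m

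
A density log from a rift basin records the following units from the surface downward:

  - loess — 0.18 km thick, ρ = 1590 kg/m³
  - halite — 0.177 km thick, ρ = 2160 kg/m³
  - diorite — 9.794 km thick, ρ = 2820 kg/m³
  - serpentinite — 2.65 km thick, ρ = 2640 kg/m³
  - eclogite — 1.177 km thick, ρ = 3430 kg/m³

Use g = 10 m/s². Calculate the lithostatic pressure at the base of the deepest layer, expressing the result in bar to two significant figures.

3900 bar

loess: 1590 kg/m³ × 10 m/s² × 180 m = 2.862×10^6 Pa = 28.62 bar
halite: 2160 kg/m³ × 10 m/s² × 177 m = 3.823×10^6 Pa = 38.23 bar
diorite: 2820 kg/m³ × 10 m/s² × 9794 m = 2.762×10^8 Pa = 2762 bar
serpentinite: 2640 kg/m³ × 10 m/s² × 2650 m = 6.996×10^7 Pa = 699.6 bar
eclogite: 3430 kg/m³ × 10 m/s² × 1177 m = 4.037×10^7 Pa = 403.7 bar
Total = 28.62 + 38.23 + 2762 + 699.6 + 403.7 = 3932.1 bar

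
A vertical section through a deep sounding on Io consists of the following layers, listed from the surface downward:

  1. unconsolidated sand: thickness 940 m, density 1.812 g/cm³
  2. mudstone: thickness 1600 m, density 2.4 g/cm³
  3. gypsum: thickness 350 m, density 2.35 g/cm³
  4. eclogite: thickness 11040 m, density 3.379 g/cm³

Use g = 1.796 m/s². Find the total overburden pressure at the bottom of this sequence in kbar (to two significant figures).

unconsolidated sand: 1812 kg/m³ × 1.796 m/s² × 940 m = 3.059×10^6 Pa = 0.03059 kbar
mudstone: 2400 kg/m³ × 1.796 m/s² × 1600 m = 6.897×10^6 Pa = 0.06897 kbar
gypsum: 2350 kg/m³ × 1.796 m/s² × 350 m = 1.477×10^6 Pa = 0.01477 kbar
eclogite: 3379 kg/m³ × 1.796 m/s² × 11040 m = 6.700×10^7 Pa = 0.6700 kbar
Total = 0.03059 + 0.06897 + 0.01477 + 0.6700 = 0.78431 kbar

0.78 kbar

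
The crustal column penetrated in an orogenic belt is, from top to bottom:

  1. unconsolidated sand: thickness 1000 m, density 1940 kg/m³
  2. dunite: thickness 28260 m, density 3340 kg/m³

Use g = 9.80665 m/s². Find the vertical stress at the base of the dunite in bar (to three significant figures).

unconsolidated sand: 1940 kg/m³ × 9.80665 m/s² × 1000 m = 1.902×10^7 Pa = 190.2 bar
dunite: 3340 kg/m³ × 9.80665 m/s² × 28260 m = 9.256×10^8 Pa = 9256 bar
Total = 190.2 + 9256 = 9446.6 bar

9450 bar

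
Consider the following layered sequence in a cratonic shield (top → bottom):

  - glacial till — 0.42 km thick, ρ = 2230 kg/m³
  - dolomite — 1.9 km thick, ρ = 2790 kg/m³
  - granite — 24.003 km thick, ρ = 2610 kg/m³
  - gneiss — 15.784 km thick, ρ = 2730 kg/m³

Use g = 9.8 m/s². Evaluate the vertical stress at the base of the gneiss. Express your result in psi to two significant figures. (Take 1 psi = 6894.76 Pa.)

glacial till: 2230 kg/m³ × 9.8 m/s² × 420 m = 9.179×10^6 Pa = 1331 psi
dolomite: 2790 kg/m³ × 9.8 m/s² × 1900 m = 5.195×10^7 Pa = 7535 psi
granite: 2610 kg/m³ × 9.8 m/s² × 24003 m = 6.139×10^8 Pa = 89046 psi
gneiss: 2730 kg/m³ × 9.8 m/s² × 15784 m = 4.223×10^8 Pa = 61247 psi
Total = 1331 + 7535 + 89046 + 61247 = 1.5916×10^5 psi

160000 psi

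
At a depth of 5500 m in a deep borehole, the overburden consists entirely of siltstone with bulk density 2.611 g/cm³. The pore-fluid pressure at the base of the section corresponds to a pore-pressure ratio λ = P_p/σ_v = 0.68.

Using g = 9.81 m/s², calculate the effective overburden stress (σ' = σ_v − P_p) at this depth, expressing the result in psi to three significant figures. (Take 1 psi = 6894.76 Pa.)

6540 psi

Overburden (lithostatic) stress σ_v:
siltstone: 2611 kg/m³ × 9.81 m/s² × 5500 m = 1.409×10^8 Pa = 140.9 MPa
Pore pressure P_p = λ·σ_v = 0.68 × 140.9 MPa = 95.80 MPa
Effective stress σ' = σ_v − P_p = 140.9 − 95.80 = 45.080 MPa = 6538.4 psi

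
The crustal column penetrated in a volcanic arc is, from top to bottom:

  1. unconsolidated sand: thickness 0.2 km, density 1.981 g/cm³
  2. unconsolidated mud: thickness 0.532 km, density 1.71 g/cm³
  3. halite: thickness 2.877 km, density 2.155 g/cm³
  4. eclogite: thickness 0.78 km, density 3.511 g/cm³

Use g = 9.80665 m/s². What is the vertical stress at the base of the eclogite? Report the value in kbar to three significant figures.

1.00 kbar

unconsolidated sand: 1981 kg/m³ × 9.80665 m/s² × 200 m = 3.885×10^6 Pa = 0.03885 kbar
unconsolidated mud: 1710 kg/m³ × 9.80665 m/s² × 532 m = 8.921×10^6 Pa = 0.08921 kbar
halite: 2155 kg/m³ × 9.80665 m/s² × 2877 m = 6.080×10^7 Pa = 0.6080 kbar
eclogite: 3511 kg/m³ × 9.80665 m/s² × 780 m = 2.686×10^7 Pa = 0.2686 kbar
Total = 0.03885 + 0.08921 + 0.6080 + 0.2686 = 1.0046 kbar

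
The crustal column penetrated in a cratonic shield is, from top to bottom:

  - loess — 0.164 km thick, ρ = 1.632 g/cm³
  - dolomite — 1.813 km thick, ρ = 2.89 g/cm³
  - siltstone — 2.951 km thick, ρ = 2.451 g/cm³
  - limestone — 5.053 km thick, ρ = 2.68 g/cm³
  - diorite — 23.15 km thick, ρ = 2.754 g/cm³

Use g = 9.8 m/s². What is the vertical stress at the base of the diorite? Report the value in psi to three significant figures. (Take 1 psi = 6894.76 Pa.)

loess: 1632 kg/m³ × 9.8 m/s² × 164 m = 2.623×10^6 Pa = 380.4 psi
dolomite: 2890 kg/m³ × 9.8 m/s² × 1813 m = 5.135×10^7 Pa = 7447 psi
siltstone: 2451 kg/m³ × 9.8 m/s² × 2951 m = 7.088×10^7 Pa = 10281 psi
limestone: 2680 kg/m³ × 9.8 m/s² × 5053 m = 1.327×10^8 Pa = 19248 psi
diorite: 2754 kg/m³ × 9.8 m/s² × 23150 m = 6.248×10^8 Pa = 90620 psi
Total = 380.4 + 7447 + 10281 + 19248 + 90620 = 1.2798×10^5 psi

128000 psi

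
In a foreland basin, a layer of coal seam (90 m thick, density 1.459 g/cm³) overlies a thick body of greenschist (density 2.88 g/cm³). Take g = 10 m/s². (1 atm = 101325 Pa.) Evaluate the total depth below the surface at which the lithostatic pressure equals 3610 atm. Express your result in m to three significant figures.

12700 m

Pressure at base of upper layers: 1459×10×90 = 1.313×10^6 Pa = 12.96 atm
Remaining pressure to be supplied by greenschist: 3.658×10^8 − 1.313×10^6 = 3.645×10^8 Pa
Additional depth in greenschist = 3.645×10^8 Pa / (2880 kg/m³ × 10 m/s²) = 12655 m
Total depth = 90 m + 12655 m = 12745 m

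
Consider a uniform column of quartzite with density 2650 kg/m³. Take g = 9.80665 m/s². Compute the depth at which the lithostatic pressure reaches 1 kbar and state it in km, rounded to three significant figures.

h = P/(ρg) = 1 kbar / (2650 kg/m³ × 9.80665 m/s²) = 1.000×10^8 Pa / 25988 Pa/m = 3848.0 m
= 3.8480 km

3.85 km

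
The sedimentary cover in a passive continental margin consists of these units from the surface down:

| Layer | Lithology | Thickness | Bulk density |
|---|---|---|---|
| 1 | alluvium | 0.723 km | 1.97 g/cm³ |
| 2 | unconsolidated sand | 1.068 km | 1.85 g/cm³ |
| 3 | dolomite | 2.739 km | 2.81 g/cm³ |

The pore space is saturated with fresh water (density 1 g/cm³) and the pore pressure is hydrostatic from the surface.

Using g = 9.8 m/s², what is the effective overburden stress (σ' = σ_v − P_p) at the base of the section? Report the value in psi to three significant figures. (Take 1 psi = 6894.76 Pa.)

9330 psi

Overburden (lithostatic) stress σ_v:
alluvium: 1970 kg/m³ × 9.8 m/s² × 723 m = 1.396×10^7 Pa = 13.96 MPa
unconsolidated sand: 1850 kg/m³ × 9.8 m/s² × 1068 m = 1.936×10^7 Pa = 19.36 MPa
dolomite: 2810 kg/m³ × 9.8 m/s² × 2739 m = 7.543×10^7 Pa = 75.43 MPa
Total = 13.96 + 19.36 + 75.43 = 108.75 MPa
Pore pressure P_p = 1000 kg/m³ × 9.8 m/s² × 4530 m = 4.439×10^7 Pa = 44.39 MPa
Effective stress σ' = σ_v − P_p = 108.7 − 44.39 = 64.354 MPa = 9333.7 psi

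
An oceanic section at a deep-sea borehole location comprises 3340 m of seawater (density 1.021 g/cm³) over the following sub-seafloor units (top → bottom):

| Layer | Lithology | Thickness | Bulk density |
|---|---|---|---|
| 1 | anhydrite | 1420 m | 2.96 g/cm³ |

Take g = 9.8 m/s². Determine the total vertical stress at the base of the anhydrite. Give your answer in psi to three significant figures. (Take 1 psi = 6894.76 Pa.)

10800 psi

seawater: 1021 kg/m³ × 9.8 m/s² × 3340 m = 3.342×10^7 Pa = 4847 psi
anhydrite: 2960 kg/m³ × 9.8 m/s² × 1420 m = 4.119×10^7 Pa = 5974 psi
Total = 4847 + 5974 = 10821 psi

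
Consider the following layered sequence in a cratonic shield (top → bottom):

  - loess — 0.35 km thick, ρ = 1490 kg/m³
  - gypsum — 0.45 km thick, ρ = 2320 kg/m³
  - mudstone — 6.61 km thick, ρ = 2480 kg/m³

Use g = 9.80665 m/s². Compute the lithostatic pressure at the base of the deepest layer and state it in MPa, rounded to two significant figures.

180 MPa

loess: 1490 kg/m³ × 9.80665 m/s² × 350 m = 5.114×10^6 Pa = 5.114 MPa
gypsum: 2320 kg/m³ × 9.80665 m/s² × 450 m = 1.024×10^7 Pa = 10.24 MPa
mudstone: 2480 kg/m³ × 9.80665 m/s² × 6610 m = 1.608×10^8 Pa = 160.8 MPa
Total = 5.114 + 10.24 + 160.8 = 176.11 MPa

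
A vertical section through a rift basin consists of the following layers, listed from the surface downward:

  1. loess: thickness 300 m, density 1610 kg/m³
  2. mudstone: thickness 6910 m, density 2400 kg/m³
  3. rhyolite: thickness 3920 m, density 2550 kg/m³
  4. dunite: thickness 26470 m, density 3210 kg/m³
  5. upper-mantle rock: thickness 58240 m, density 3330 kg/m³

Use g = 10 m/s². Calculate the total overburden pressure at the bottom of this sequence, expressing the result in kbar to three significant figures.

30.6 kbar

loess: 1610 kg/m³ × 10 m/s² × 300 m = 4.830×10^6 Pa = 0.04830 kbar
mudstone: 2400 kg/m³ × 10 m/s² × 6910 m = 1.658×10^8 Pa = 1.658 kbar
rhyolite: 2550 kg/m³ × 10 m/s² × 3920 m = 9.996×10^7 Pa = 0.9996 kbar
dunite: 3210 kg/m³ × 10 m/s² × 26470 m = 8.497×10^8 Pa = 8.497 kbar
upper-mantle rock: 3330 kg/m³ × 10 m/s² × 58240 m = 1.939×10^9 Pa = 19.39 kbar
Total = 0.04830 + 1.658 + 0.9996 + 8.497 + 19.39 = 30.597 kbar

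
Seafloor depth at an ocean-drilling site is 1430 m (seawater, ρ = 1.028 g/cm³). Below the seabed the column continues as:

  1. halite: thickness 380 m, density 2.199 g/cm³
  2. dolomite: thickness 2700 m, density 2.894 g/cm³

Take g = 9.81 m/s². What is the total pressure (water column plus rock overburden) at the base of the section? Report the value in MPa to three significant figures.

99.3 MPa

seawater: 1028 kg/m³ × 9.81 m/s² × 1430 m = 1.442×10^7 Pa = 14.42 MPa
halite: 2199 kg/m³ × 9.81 m/s² × 380 m = 8.197×10^6 Pa = 8.197 MPa
dolomite: 2894 kg/m³ × 9.81 m/s² × 2700 m = 7.665×10^7 Pa = 76.65 MPa
Total = 14.42 + 8.197 + 76.65 = 99.272 MPa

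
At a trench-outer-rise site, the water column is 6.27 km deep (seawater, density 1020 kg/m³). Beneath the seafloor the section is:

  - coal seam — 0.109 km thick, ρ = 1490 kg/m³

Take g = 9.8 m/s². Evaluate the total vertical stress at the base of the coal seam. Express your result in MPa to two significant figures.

seawater: 1020 kg/m³ × 9.8 m/s² × 6270 m = 6.267×10^7 Pa = 62.67 MPa
coal seam: 1490 kg/m³ × 9.8 m/s² × 109 m = 1.592×10^6 Pa = 1.592 MPa
Total = 62.67 + 1.592 = 64.267 MPa

64 MPa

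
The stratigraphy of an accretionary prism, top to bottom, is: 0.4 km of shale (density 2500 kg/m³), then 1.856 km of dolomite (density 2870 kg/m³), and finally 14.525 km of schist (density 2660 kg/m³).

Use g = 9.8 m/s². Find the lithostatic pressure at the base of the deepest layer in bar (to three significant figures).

shale: 2500 kg/m³ × 9.8 m/s² × 400 m = 9.800×10^6 Pa = 98.00 bar
dolomite: 2870 kg/m³ × 9.8 m/s² × 1856 m = 5.220×10^7 Pa = 522.0 bar
schist: 2660 kg/m³ × 9.8 m/s² × 14525 m = 3.786×10^8 Pa = 3786 bar
Total = 98.00 + 522.0 + 3786 = 4406.4 bar

4410 bar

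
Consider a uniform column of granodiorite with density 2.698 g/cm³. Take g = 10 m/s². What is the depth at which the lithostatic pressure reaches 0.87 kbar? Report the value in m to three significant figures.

h = P/(ρg) = 0.87 kbar / (2698 kg/m³ × 10 m/s²) = 8.700×10^7 Pa / 26980 Pa/m = 3224.6 m

3220 m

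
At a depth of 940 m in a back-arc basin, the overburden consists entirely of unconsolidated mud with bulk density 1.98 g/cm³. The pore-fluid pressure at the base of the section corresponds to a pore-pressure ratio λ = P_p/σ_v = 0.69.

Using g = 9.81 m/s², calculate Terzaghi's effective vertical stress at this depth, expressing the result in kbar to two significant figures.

Overburden (lithostatic) stress σ_v:
unconsolidated mud: 1980 kg/m³ × 9.81 m/s² × 940 m = 1.826×10^7 Pa = 18.26 MPa
Pore pressure P_p = λ·σ_v = 0.69 × 18.26 MPa = 12.60 MPa
Effective stress σ' = σ_v − P_p = 18.26 − 12.60 = 5.6601 MPa = 0.056601 kbar

0.057 kbar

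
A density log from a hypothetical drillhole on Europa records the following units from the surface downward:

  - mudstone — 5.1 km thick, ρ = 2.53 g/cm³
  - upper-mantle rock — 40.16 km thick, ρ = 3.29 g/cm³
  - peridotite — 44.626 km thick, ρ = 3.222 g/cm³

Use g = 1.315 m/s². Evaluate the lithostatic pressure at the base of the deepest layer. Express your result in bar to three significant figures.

3800 bar

mudstone: 2530 kg/m³ × 1.315 m/s² × 5100 m = 1.697×10^7 Pa = 169.7 bar
upper-mantle rock: 3290 kg/m³ × 1.315 m/s² × 40160 m = 1.737×10^8 Pa = 1737 bar
peridotite: 3222 kg/m³ × 1.315 m/s² × 44626 m = 1.891×10^8 Pa = 1891 bar
Total = 169.7 + 1737 + 1891 = 3797.9 bar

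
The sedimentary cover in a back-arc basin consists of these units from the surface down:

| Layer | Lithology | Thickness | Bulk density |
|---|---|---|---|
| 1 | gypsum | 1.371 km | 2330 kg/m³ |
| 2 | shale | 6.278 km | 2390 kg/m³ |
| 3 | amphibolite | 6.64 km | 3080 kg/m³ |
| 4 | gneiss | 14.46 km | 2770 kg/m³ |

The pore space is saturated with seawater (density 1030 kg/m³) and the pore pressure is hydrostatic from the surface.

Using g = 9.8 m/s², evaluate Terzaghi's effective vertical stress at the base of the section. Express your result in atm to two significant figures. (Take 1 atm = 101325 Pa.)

4700 atm

Overburden (lithostatic) stress σ_v:
gypsum: 2330 kg/m³ × 9.8 m/s² × 1371 m = 3.131×10^7 Pa = 31.31 MPa
shale: 2390 kg/m³ × 9.8 m/s² × 6278 m = 1.470×10^8 Pa = 147.0 MPa
amphibolite: 3080 kg/m³ × 9.8 m/s² × 6640 m = 2.004×10^8 Pa = 200.4 MPa
gneiss: 2770 kg/m³ × 9.8 m/s² × 14460 m = 3.925×10^8 Pa = 392.5 MPa
Total = 31.31 + 147.0 + 200.4 + 392.5 = 771.30 MPa
Pore pressure P_p = 1030 kg/m³ × 9.8 m/s² × 28749 m = 2.902×10^8 Pa = 290.2 MPa
Effective stress σ' = σ_v − P_p = 771.3 − 290.2 = 481.11 MPa = 4748.2 atm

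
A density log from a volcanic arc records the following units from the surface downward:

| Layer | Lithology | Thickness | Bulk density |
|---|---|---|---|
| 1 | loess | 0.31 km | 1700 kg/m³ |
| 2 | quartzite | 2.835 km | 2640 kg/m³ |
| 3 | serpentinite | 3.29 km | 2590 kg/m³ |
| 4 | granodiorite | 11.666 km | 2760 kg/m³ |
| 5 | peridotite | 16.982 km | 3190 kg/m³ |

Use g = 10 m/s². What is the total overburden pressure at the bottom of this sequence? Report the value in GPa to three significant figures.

1.03 GPa

loess: 1700 kg/m³ × 10 m/s² × 310 m = 5.270×10^6 Pa = 5.270×10^-3 GPa
quartzite: 2640 kg/m³ × 10 m/s² × 2835 m = 7.484×10^7 Pa = 0.07484 GPa
serpentinite: 2590 kg/m³ × 10 m/s² × 3290 m = 8.521×10^7 Pa = 0.08521 GPa
granodiorite: 2760 kg/m³ × 10 m/s² × 11666 m = 3.220×10^8 Pa = 0.3220 GPa
peridotite: 3190 kg/m³ × 10 m/s² × 16982 m = 5.417×10^8 Pa = 0.5417 GPa
Total = 5.270×10^-3 + 0.07484 + 0.08521 + 0.3220 + 0.5417 = 1.0290 GPa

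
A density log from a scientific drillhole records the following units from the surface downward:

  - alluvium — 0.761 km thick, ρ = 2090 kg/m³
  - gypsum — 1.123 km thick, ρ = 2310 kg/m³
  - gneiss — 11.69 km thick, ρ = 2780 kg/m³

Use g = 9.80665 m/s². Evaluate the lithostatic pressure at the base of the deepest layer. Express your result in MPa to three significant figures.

alluvium: 2090 kg/m³ × 9.80665 m/s² × 761 m = 1.560×10^7 Pa = 15.60 MPa
gypsum: 2310 kg/m³ × 9.80665 m/s² × 1123 m = 2.544×10^7 Pa = 25.44 MPa
gneiss: 2780 kg/m³ × 9.80665 m/s² × 11690 m = 3.187×10^8 Pa = 318.7 MPa
Total = 15.60 + 25.44 + 318.7 = 359.74 MPa

360 MPa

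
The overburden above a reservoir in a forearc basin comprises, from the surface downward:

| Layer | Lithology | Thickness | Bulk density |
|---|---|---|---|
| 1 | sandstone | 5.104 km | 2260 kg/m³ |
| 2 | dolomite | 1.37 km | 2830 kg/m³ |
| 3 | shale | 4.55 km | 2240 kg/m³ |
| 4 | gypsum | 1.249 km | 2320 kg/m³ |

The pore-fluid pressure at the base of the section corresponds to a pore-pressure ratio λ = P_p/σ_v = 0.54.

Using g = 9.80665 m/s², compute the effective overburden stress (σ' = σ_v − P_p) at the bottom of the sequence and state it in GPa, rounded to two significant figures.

Overburden (lithostatic) stress σ_v:
sandstone: 2260 kg/m³ × 9.80665 m/s² × 5104 m = 1.131×10^8 Pa = 113.1 MPa
dolomite: 2830 kg/m³ × 9.80665 m/s² × 1370 m = 3.802×10^7 Pa = 38.02 MPa
shale: 2240 kg/m³ × 9.80665 m/s² × 4550 m = 9.995×10^7 Pa = 99.95 MPa
gypsum: 2320 kg/m³ × 9.80665 m/s² × 1249 m = 2.842×10^7 Pa = 28.42 MPa
Total = 113.1 + 38.02 + 99.95 + 28.42 = 279.51 MPa
Pore pressure P_p = λ·σ_v = 0.54 × 279.5 MPa = 150.9 MPa
Effective stress σ' = σ_v − P_p = 279.5 − 150.9 = 128.57 MPa = 0.12857 GPa

0.13 GPa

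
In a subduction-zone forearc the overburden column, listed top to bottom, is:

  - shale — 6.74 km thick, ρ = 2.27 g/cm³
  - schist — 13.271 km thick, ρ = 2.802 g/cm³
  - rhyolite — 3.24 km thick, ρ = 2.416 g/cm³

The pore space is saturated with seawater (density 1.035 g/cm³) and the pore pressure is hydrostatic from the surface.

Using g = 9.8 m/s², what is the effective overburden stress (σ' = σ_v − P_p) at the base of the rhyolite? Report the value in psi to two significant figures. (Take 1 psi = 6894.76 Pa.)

Overburden (lithostatic) stress σ_v:
shale: 2270 kg/m³ × 9.8 m/s² × 6740 m = 1.499×10^8 Pa = 149.9 MPa
schist: 2802 kg/m³ × 9.8 m/s² × 13271 m = 3.644×10^8 Pa = 364.4 MPa
rhyolite: 2416 kg/m³ × 9.8 m/s² × 3240 m = 7.671×10^7 Pa = 76.71 MPa
Total = 149.9 + 364.4 + 76.71 = 591.07 MPa
Pore pressure P_p = 1035 kg/m³ × 9.8 m/s² × 23251 m = 2.358×10^8 Pa = 235.8 MPa
Effective stress σ' = σ_v − P_p = 591.1 − 235.8 = 355.23 MPa = 51522 psi

52000 psi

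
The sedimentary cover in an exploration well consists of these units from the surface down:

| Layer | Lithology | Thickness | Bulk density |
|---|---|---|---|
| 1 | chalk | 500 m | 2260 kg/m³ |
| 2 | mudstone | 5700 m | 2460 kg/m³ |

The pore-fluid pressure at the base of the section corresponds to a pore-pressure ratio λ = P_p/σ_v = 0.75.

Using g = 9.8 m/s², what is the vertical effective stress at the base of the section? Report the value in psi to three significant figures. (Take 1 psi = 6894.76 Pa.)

Overburden (lithostatic) stress σ_v:
chalk: 2260 kg/m³ × 9.8 m/s² × 500 m = 1.107×10^7 Pa = 11.07 MPa
mudstone: 2460 kg/m³ × 9.8 m/s² × 5700 m = 1.374×10^8 Pa = 137.4 MPa
Total = 11.07 + 137.4 = 148.49 MPa
Pore pressure P_p = λ·σ_v = 0.75 × 148.5 MPa = 111.4 MPa
Effective stress σ' = σ_v − P_p = 148.5 − 111.4 = 37.122 MPa = 5384.1 psi

5380 psi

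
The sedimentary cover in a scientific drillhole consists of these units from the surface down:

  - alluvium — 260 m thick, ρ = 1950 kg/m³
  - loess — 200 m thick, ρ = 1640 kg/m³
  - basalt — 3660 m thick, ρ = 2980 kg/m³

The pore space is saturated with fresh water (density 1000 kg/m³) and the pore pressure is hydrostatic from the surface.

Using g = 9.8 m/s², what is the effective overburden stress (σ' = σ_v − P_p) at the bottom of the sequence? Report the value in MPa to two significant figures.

Overburden (lithostatic) stress σ_v:
alluvium: 1950 kg/m³ × 9.8 m/s² × 260 m = 4.969×10^6 Pa = 4.969 MPa
loess: 1640 kg/m³ × 9.8 m/s² × 200 m = 3.214×10^6 Pa = 3.214 MPa
basalt: 2980 kg/m³ × 9.8 m/s² × 3660 m = 1.069×10^8 Pa = 106.9 MPa
Total = 4.969 + 3.214 + 106.9 = 115.07 MPa
Pore pressure P_p = 1000 kg/m³ × 9.8 m/s² × 4120 m = 4.038×10^7 Pa = 40.38 MPa
Effective stress σ' = σ_v − P_p = 115.1 − 40.38 = 74.694 MPa

75 MPa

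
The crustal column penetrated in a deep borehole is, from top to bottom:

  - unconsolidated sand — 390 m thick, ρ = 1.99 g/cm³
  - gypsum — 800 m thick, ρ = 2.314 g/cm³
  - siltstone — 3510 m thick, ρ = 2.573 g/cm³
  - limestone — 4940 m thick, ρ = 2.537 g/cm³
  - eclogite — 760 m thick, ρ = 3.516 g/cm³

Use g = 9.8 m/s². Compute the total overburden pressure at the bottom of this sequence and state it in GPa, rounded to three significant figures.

0.263 GPa

unconsolidated sand: 1990 kg/m³ × 9.8 m/s² × 390 m = 7.606×10^6 Pa = 7.606×10^-3 GPa
gypsum: 2314 kg/m³ × 9.8 m/s² × 800 m = 1.814×10^7 Pa = 0.01814 GPa
siltstone: 2573 kg/m³ × 9.8 m/s² × 3510 m = 8.851×10^7 Pa = 0.08851 GPa
limestone: 2537 kg/m³ × 9.8 m/s² × 4940 m = 1.228×10^8 Pa = 0.1228 GPa
eclogite: 3516 kg/m³ × 9.8 m/s² × 760 m = 2.619×10^7 Pa = 0.02619 GPa
Total = 7.606×10^-3 + 0.01814 + 0.08851 + 0.1228 + 0.02619 = 0.26326 GPa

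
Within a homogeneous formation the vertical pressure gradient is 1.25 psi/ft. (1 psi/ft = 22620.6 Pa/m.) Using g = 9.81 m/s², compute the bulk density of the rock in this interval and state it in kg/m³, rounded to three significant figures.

2880 kg/m³

ρ = (dP/dz)/g = 1.25 psi/ft / 9.81 m/s² = 28276 Pa/m / 9.81 m/s² = 2882.3 kg/m³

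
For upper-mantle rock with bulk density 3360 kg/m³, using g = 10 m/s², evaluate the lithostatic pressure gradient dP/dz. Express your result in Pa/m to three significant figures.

dP/dz = ρg = 3360 kg/m³ × 10 m/s² = 33600 Pa/m

33600 Pa/m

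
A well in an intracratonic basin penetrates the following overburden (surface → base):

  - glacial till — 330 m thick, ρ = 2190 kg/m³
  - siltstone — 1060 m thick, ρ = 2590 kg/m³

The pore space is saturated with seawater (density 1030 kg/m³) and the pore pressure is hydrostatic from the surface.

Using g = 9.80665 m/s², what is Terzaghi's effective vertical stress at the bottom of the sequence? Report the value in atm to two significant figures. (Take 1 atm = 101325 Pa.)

Overburden (lithostatic) stress σ_v:
glacial till: 2190 kg/m³ × 9.80665 m/s² × 330 m = 7.087×10^6 Pa = 7.087 MPa
siltstone: 2590 kg/m³ × 9.80665 m/s² × 1060 m = 2.692×10^7 Pa = 26.92 MPa
Total = 7.087 + 26.92 = 34.010 MPa
Pore pressure P_p = 1030 kg/m³ × 9.80665 m/s² × 1390 m = 1.404×10^7 Pa = 14.04 MPa
Effective stress σ' = σ_v − P_p = 34.01 − 14.04 = 19.970 MPa = 197.09 atm

200 atm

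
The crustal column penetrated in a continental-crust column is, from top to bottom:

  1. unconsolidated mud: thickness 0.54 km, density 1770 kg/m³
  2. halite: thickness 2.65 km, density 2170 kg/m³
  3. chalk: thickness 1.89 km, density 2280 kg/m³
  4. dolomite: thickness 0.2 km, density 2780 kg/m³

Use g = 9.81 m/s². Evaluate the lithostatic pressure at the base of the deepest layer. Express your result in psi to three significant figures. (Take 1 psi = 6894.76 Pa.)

unconsolidated mud: 1770 kg/m³ × 9.81 m/s² × 540 m = 9.376×10^6 Pa = 1360 psi
halite: 2170 kg/m³ × 9.81 m/s² × 2650 m = 5.641×10^7 Pa = 8182 psi
chalk: 2280 kg/m³ × 9.81 m/s² × 1890 m = 4.227×10^7 Pa = 6131 psi
dolomite: 2780 kg/m³ × 9.81 m/s² × 200 m = 5.454×10^6 Pa = 791.1 psi
Total = 1360 + 8182 + 6131 + 791.1 = 16464 psi

16500 psi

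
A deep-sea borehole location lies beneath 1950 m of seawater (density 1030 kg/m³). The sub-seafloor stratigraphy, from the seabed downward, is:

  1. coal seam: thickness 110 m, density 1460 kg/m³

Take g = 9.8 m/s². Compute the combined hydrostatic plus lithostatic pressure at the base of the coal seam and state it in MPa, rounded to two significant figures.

21 MPa

seawater: 1030 kg/m³ × 9.8 m/s² × 1950 m = 1.968×10^7 Pa = 19.68 MPa
coal seam: 1460 kg/m³ × 9.8 m/s² × 110 m = 1.574×10^6 Pa = 1.574 MPa
Total = 19.68 + 1.574 = 21.257 MPa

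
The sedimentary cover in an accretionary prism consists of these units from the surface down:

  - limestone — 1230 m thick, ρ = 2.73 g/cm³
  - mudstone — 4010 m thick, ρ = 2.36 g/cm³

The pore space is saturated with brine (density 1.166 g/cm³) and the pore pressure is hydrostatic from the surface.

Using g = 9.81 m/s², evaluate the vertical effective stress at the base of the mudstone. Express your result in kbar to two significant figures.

0.66 kbar

Overburden (lithostatic) stress σ_v:
limestone: 2730 kg/m³ × 9.81 m/s² × 1230 m = 3.294×10^7 Pa = 32.94 MPa
mudstone: 2360 kg/m³ × 9.81 m/s² × 4010 m = 9.284×10^7 Pa = 92.84 MPa
Total = 32.94 + 92.84 = 125.78 MPa
Pore pressure P_p = 1166 kg/m³ × 9.81 m/s² × 5240 m = 5.994×10^7 Pa = 59.94 MPa
Effective stress σ' = σ_v − P_p = 125.8 − 59.94 = 65.841 MPa = 0.65841 kbar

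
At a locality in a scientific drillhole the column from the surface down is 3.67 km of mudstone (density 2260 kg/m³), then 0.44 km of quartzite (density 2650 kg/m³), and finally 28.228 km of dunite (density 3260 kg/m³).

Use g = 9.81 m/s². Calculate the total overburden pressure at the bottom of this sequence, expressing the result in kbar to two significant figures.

10 kbar

mudstone: 2260 kg/m³ × 9.81 m/s² × 3670 m = 8.137×10^7 Pa = 0.8137 kbar
quartzite: 2650 kg/m³ × 9.81 m/s² × 440 m = 1.144×10^7 Pa = 0.1144 kbar
dunite: 3260 kg/m³ × 9.81 m/s² × 28228 m = 9.027×10^8 Pa = 9.027 kbar
Total = 0.8137 + 0.1144 + 9.027 = 9.9555 kbar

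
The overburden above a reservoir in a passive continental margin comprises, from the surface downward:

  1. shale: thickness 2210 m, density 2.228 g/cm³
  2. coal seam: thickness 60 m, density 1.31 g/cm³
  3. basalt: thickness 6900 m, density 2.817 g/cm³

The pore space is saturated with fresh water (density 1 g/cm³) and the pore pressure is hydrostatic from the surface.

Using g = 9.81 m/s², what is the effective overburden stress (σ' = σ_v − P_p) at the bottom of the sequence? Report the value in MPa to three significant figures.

Overburden (lithostatic) stress σ_v:
shale: 2228 kg/m³ × 9.81 m/s² × 2210 m = 4.830×10^7 Pa = 48.30 MPa
coal seam: 1310 kg/m³ × 9.81 m/s² × 60 m = 7.711×10^5 Pa = 0.7711 MPa
basalt: 2817 kg/m³ × 9.81 m/s² × 6900 m = 1.907×10^8 Pa = 190.7 MPa
Total = 48.30 + 0.7711 + 190.7 = 239.75 MPa
Pore pressure P_p = 1000 kg/m³ × 9.81 m/s² × 9170 m = 8.996×10^7 Pa = 89.96 MPa
Effective stress σ' = σ_v − P_p = 239.8 − 89.96 = 149.80 MPa

150 MPa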